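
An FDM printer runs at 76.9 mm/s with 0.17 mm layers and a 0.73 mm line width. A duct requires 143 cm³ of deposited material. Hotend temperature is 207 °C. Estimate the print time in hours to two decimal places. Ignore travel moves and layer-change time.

Extrusion cross-section = 0.17 × 0.73 = 0.1241 mm².
Toolpath length = 143 cm³ / 0.1241 mm² = 143000 / 0.1241 = 1152296.5 mm.
Time extruding = 1152296.5 / 76.9, so 14984.3 s.
That's 14984.3 s → 4.16 hours.

4.16 hours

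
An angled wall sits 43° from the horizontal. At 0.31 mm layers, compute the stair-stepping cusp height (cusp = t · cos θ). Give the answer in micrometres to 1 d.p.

226.7 μm

h_c = t·cos θ = 0.31 × 0.7314 = 0.226734 mm (226.7 μm).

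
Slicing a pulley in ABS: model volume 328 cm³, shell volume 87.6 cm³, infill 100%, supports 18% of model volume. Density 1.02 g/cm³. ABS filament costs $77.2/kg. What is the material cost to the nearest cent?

$30.48

Infill region: 328 − 87.6 → 240.4 cm³.
Deposited infill: 1.00 × 240.4 → 240.4 cm³.
Support: 0.18 × 328 → 59.04 cm³.
Total printed volume: 87.6 + 240.4 + 59.04 → 387.04 cm³.
Mass: 387.04 × 1.02 → 394.7808 g.
At $77.2/kg: 394.7808/1000 × 77.2 = $30.48.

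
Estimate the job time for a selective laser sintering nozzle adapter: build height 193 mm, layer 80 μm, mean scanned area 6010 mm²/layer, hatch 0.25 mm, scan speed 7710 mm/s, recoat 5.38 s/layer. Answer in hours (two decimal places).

Number of layers: 193 / 0.08 → 2413 (rounded up).
Per-layer scan distance = 6010 / 0.25 = 24040 mm.
Per-layer scan time: 24040 / 7710 → 3.118 s.
Layer cycle: 3.118 + 5.38 → 8.498 s.
Total: 2413 × 8.498 s = 20505.674 s → 5.70 hours.

5.70 hours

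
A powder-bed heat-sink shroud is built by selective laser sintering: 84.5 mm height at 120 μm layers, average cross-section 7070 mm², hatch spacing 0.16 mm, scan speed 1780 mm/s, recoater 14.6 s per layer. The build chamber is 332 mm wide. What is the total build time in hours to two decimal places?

Layers = ⌈84.5/0.12⌉ = 705.
Scan path per layer = 7070 / 0.16 = 44187.5 mm.
Scan time per layer: 44187.5 / 1780 → 24.8244 s.
Time per layer = 24.8244 + 14.6 = 39.4244 s.
Build time = 705 × 39.4244 = 27794.202 s = 7.72 hours.

7.72 hours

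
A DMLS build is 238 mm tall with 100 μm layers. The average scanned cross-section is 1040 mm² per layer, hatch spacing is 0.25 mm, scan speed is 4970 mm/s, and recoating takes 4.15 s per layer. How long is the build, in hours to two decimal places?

Layers = ⌈238/0.1⌉ = 2380.
Scan path per layer = 1040 / 0.25 = 4160 mm.
Per-layer scan time = 4160 / 4970, so 0.837 s.
Per-layer time: 0.837 + 4.15 → 4.987 s.
2380 layers × 4.987 s/layer = 11869.06 s, i.e. 3.30 hours.

3.30 hours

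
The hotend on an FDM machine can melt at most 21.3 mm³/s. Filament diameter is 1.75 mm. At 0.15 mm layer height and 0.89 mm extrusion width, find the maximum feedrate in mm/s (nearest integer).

160 mm/s

A = 0.15 × 0.89 = 0.1335 mm².
v_max = Q/A = 21.3/0.1335 = 159.55 mm/s → 160 mm/s.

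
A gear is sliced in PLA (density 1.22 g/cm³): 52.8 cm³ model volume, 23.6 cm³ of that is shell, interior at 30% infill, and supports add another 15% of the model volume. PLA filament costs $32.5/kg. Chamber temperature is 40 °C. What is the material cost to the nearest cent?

$1.60

Volume inside the shell = 52.8 − 23.6, so 29.2 cm³.
Infill volume = 0.30 × 29.2, so 8.76 cm³.
Support = 0.15 × 52.8, so 7.92 cm³.
Total printed volume: 23.6 + 8.76 + 7.92 → 40.28 cm³.
Mass: 40.28 × 1.22 → 49.1416 g.
Cost = 49.1416 g / 1000 × $32.5/kg = $1.60.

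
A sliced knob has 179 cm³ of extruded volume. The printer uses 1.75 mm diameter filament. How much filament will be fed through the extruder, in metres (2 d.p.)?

74.42 m

Cross-section of 1.75 mm filament: π·(1.75/2)² = 2.4053 mm².
Length = 179 cm³ / 2.4053 mm² = 179000 / 2.4053 = 74418.99 mm = 74.42 m.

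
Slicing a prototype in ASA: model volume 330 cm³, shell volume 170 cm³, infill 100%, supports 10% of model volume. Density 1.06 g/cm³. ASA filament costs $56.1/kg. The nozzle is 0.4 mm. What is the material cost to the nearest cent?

$21.59

Interior volume = 330 − 170, so 160 cm³.
Infill volume = 1.00 × 160 = 160 cm³.
Support = 0.10 × 330 = 33 cm³.
Total printed volume: 170 + 160 + 33 → 363 cm³.
Mass: 363 × 1.06 → 384.78 g.
Cost = 384.78 g / 1000 × $56.1/kg = $21.59.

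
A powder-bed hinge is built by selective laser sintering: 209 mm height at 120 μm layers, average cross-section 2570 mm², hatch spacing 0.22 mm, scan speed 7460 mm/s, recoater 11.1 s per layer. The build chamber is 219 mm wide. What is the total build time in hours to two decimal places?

Layers = ⌈209/0.12⌉ = 1742.
Hatch length per layer = 2570 / 0.22 = 11681.8 mm.
Scan time per layer = 11681.8 / 7460 = 1.5659 s.
Layer cycle = 1.5659 + 11.1, so 12.6659 s.
1742 layers × 12.6659 s/layer = 22063.9978 s, i.e. 6.13 hours.

6.13 hours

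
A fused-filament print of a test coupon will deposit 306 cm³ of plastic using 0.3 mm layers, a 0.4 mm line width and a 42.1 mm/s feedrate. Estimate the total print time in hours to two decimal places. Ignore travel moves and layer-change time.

16.83 hours

Bead cross-section = 0.3 × 0.4, so 0.12 mm².
Toolpath length = 306 cm³ / 0.12 mm² = 306000 / 0.12 = 2550000 mm.
Print-move time = 2550000 / 42.1 = 60570.1 s.
60570.1 s = 16.83 hours.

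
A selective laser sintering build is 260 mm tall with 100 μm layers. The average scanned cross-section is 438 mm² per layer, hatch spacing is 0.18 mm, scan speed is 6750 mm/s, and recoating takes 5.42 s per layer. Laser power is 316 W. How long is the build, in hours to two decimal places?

4.17 hours

Layers = ⌈260/0.1⌉ = 2600.
Scan path per layer = 438 / 0.18 = 2433.3 mm.
Scan time per layer = 2433.3 / 6750, so 0.3605 s.
Layer cycle: 0.3605 + 5.42 → 5.7805 s.
2600 layers × 5.7805 s/layer = 15029.3 s, i.e. 4.17 hours.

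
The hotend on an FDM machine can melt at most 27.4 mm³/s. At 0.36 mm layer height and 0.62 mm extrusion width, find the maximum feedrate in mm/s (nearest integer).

Bead cross-section: 0.36 × 0.62 → 0.2232 mm².
Max speed = 27.4 / 0.2232 = 122.76 ≈ 123 mm/s.

123 mm/s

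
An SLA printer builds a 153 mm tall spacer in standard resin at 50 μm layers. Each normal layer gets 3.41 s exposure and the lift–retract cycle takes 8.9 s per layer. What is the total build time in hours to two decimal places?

10.46 hours

Layer count = ceil(153 / 0.05) = 3060.
Cycle time = 3.41 + 8.9, so 12.31 s.
Build time: 3060 × 12.31 s = 37668.6 s, i.e. 10.46 hours.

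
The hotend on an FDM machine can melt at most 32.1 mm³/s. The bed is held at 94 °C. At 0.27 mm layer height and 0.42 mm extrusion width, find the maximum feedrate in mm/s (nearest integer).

283 mm/s

Extrusion cross-section: 0.27 × 0.42 → 0.1134 mm².
Max speed = 32.1 / 0.1134 = 283.07 ≈ 283 mm/s.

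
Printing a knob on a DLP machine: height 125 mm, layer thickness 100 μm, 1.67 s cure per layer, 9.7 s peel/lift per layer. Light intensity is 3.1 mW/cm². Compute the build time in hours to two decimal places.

Layers = ⌈125/0.1⌉ = 1250.
Per-layer time = 1.67 + 9.7 = 11.37 s.
Total = 1250 × 11.37 = 14212.5 s = 3.95 hours.

3.95 hours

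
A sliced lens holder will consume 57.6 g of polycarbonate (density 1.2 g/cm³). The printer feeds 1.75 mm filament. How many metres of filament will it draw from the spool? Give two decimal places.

19.96 m

Volume = 57.6 g / 1.2 g·cm⁻³ = 48 cm³ = 48000 mm³.
A = π r² = π × 0.875² = 2.4053 mm².
Length = 48000 / 2.4053 = 19955.93 mm = 19.96 m.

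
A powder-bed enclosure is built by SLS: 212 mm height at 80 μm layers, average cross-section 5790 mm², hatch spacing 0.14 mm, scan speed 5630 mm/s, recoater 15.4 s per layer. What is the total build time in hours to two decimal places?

16.74 hours

Layers = ⌈212/0.08⌉ = 2650.
Hatch length per layer: 5790 / 0.14 → 41357.1 mm.
Per-layer scan time = 41357.1 / 5630, so 7.3458 s.
Layer cycle = 7.3458 + 15.4 = 22.7458 s.
Total: 2650 × 22.7458 s = 60276.37 s → 16.74 hours.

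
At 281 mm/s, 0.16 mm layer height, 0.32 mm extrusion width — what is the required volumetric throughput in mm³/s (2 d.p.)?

14.39

A = 0.16 × 0.32, so 0.0512 mm².
Q = v·A = 281 × 0.0512 = 14.39 mm³/s.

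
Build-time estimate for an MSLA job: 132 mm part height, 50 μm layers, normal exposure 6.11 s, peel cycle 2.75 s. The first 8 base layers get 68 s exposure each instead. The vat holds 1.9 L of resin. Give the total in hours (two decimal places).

6.63 hours

Layers = ⌈132/0.05⌉ = 2640.
Bottom layers = 8 × (68 + 2.75), so 566 s.
Remaining layers = 2632 × (6.11 + 2.75), so 23319.52 s.
Total = 566 + 23319.52 = 23885.52 s = 6.63 hours.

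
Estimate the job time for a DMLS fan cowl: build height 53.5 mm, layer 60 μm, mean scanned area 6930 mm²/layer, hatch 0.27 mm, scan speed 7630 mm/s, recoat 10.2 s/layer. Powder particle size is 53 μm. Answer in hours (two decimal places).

3.36 hours

Layer count = ceil(53.5 / 0.06) = 892.
Per-layer scan distance: 6930 / 0.27 → 25666.7 mm.
Scan time per layer = 25666.7 / 7630, so 3.3639 s.
Time per layer = 3.3639 + 10.2, so 13.5639 s.
892 layers × 13.5639 s/layer = 12098.9988 s, i.e. 3.36 hours.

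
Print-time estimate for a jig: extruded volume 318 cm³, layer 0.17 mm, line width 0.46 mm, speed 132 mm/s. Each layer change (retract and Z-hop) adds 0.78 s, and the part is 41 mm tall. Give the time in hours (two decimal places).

Bead cross-section = 0.17 × 0.46 = 0.0782 mm².
Toolpath length = 318 cm³ / 0.0782 mm² = 318000 / 0.0782 = 4066496.2 mm.
Time extruding = 4066496.2 / 132, so 30806.8 s.
Layer count = ceil(41 / 0.17) = 242.
Layer-change overhead: 242 × 0.78 → 188.76 s.
Altogether 30806.8 + 188.76 = 30995.56 s, i.e. 8.61 hours.

8.61 hours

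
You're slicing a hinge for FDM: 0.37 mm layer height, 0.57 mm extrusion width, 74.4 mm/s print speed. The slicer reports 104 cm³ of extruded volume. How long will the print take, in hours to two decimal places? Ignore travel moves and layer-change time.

1.84 hours

Line area = 0.37 × 0.57 = 0.2109 mm².
Total extruded path = 104000/0.2109 = 493124.7 mm.
Extrusion time = 493124.7 / 74.4 = 6628 s.
That's 6628 s → 1.84 hours.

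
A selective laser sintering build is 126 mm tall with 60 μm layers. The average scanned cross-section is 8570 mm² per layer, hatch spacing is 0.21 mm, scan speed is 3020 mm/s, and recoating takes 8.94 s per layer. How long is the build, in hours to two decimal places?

Layers = ⌈126/0.06⌉ = 2100.
Scan path per layer = 8570 / 0.21 = 40809.5 mm.
Per-layer scan time = 40809.5 / 3020, so 13.5131 s.
Time per layer = 13.5131 + 8.94, so 22.4531 s.
Total: 2100 × 22.4531 s = 47151.51 s → 13.10 hours.

13.10 hours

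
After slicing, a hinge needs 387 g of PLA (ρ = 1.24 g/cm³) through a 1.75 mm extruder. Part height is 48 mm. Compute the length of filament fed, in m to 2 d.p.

129.75 m

Extruded volume: 387/1.24 = 312.0968 cm³ (312096.8 mm³).
Cross-section of 1.75 mm filament: π·(1.75/2)² = 2.4053 mm².
Length = 312096.8 / 2.4053 = 129753.79 mm = 129.75 m.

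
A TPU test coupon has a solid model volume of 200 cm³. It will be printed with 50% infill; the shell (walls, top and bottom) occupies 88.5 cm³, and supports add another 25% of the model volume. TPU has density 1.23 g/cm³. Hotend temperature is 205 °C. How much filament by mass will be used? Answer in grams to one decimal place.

Interior volume = 200 − 88.5 = 111.5 cm³.
Deposited infill: 0.50 × 111.5 → 55.75 cm³.
Support = 0.25 × 200, so 50 cm³.
Total extruded: 88.5 + 55.75 + 50 → 194.25 cm³.
Mass: 194.25 × 1.23 → 238.9275 g.

238.9 g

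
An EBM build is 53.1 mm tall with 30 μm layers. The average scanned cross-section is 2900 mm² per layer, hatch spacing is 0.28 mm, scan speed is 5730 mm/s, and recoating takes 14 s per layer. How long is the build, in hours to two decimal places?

Layers = ⌈53.1/0.03⌉ = 1770.
Hatch length per layer = 2900 / 0.28, so 10357.1 mm.
Per-layer scan time = 10357.1 / 5730 = 1.8075 s.
Layer cycle = 1.8075 + 14 = 15.8075 s.
Build time = 1770 × 15.8075 = 27979.275 s = 7.77 hours.

7.77 hours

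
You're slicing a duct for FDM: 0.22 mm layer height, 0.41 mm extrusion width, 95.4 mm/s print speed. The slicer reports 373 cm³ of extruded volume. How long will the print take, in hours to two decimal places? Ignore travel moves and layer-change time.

Line area: 0.22 × 0.41 → 0.0902 mm².
Total extruded path = 373000/0.0902 = 4135255 mm.
Extrusion time = 4135255 / 95.4 = 43346.5 s.
In the requested units: 43346.5 s = 12.04 hours.

12.04 hours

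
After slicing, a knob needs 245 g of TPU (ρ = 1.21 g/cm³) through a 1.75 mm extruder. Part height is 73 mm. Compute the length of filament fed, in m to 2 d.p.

Volume = 245 g / 1.21 g·cm⁻³ = 202.4793 cm³ = 202479.3 mm³.
Cross-section of 1.75 mm filament: π·(1.75/2)² = 2.4053 mm².
Length = 202479.3 / 2.4053 = 84180.48 mm = 84.18 m.

84.18 m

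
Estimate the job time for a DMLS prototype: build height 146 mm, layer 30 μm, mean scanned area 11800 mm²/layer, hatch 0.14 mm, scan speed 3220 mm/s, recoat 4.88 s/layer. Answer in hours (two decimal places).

Number of layers: 146 / 0.03 → 4867 (rounded up).
Scan path per layer = 11800 / 0.14, so 84285.7 mm.
Laser time per layer = 84285.7 / 3220, so 26.1757 s.
Per-layer time = 26.1757 + 4.88 = 31.0557 s.
4867 layers × 31.0557 s/layer = 151148.0919 s, i.e. 41.99 hours.

41.99 hours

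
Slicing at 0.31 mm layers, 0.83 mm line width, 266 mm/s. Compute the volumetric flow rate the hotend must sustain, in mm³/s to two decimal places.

68.44

Extrusion cross-section: 0.31 × 0.83 → 0.2573 mm².
Q = v·A = 266 × 0.2573 = 68.44 mm³/s.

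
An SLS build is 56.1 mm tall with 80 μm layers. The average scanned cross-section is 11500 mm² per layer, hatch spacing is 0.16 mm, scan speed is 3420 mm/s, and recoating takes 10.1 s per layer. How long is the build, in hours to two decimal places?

Layer count = ceil(56.1 / 0.08) = 702.
Hatch length per layer: 11500 / 0.16 → 71875 mm.
Laser time per layer: 71875 / 3420 → 21.0161 s.
Time per layer: 21.0161 + 10.1 → 31.1161 s.
702 layers × 31.1161 s/layer = 21843.5022 s, i.e. 6.07 hours.

6.07 hours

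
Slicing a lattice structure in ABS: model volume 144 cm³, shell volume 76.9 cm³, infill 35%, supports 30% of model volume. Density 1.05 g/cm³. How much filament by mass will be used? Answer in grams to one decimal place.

150.8 g

Interior volume = 144 − 76.9 = 67.1 cm³.
Deposited infill: 0.35 × 67.1 → 23.485 cm³.
Support = 0.30 × 144, so 43.2 cm³.
Deposited volume = 76.9 + 23.485 + 43.2 = 143.585 cm³.
Mass = 143.585 × 1.05, so 150.76425 g.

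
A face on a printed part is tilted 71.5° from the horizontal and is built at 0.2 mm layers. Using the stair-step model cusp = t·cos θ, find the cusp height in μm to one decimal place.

h_c = t·cos θ = 0.2 × 0.3173 = 0.06346 mm (63.5 μm).

63.5 μm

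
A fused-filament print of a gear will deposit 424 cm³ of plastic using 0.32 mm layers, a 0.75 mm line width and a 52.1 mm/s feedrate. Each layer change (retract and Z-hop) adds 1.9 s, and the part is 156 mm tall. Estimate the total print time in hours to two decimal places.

Bead cross-section = 0.32 × 0.75, so 0.24 mm².
Path length: 424000 mm³ / 0.24 mm² → 1766666.7 mm.
Print-move time = 1766666.7 / 52.1 = 33909.1 s.
Layer count = ceil(156 / 0.32) = 488.
Layer-change overhead: 488 × 1.9 → 927.2 s.
Altogether 33909.1 + 927.2 = 34836.3 s, i.e. 9.68 hours.

9.68 hours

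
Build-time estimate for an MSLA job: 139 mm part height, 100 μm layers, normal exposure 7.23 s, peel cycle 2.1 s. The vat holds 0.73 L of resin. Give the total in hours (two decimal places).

Layers = ⌈139/0.1⌉ = 1390.
Per-layer time = 7.23 + 2.1, so 9.33 s.
Total = 1390 × 9.33 = 12968.7 s = 3.60 hours.

3.60 hours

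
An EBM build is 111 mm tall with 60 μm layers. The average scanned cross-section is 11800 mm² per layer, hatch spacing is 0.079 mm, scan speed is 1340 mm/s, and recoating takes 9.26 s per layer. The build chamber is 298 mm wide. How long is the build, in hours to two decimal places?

62.04 hours

Layers = ⌈111/0.06⌉ = 1850.
Per-layer scan distance = 11800 / 0.079, so 149367.1 mm.
Beam time per layer: 149367.1 / 1340 → 111.468 s.
Time per layer = 111.468 + 9.26 = 120.728 s.
Build time = 1850 × 120.728 = 223346.8 s = 62.04 hours.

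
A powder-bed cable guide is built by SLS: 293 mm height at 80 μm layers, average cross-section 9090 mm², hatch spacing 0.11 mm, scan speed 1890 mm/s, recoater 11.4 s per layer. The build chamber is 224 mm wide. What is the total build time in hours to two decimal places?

56.09 hours

Number of layers: 293 / 0.08 → 3663 (rounded up).
Scan path per layer: 9090 / 0.11 → 82636.4 mm.
Per-layer scan time: 82636.4 / 1890 → 43.723 s.
Per-layer time = 43.723 + 11.4, so 55.123 s.
Build time = 3663 × 55.123 = 201915.549 s = 56.09 hours.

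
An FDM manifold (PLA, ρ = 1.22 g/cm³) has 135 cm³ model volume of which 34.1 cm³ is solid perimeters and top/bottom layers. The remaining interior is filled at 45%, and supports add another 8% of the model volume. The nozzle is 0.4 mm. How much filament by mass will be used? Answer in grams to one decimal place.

110.2 g

Infill region: 135 − 34.1 → 100.9 cm³.
Infill volume = 0.45 × 100.9, so 45.405 cm³.
Support = 0.08 × 135 = 10.8 cm³.
Total printed volume = 34.1 + 45.405 + 10.8, so 90.305 cm³.
Mass = 90.305 × 1.22 = 110.1721 g.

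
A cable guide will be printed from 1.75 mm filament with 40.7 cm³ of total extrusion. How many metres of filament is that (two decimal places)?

16.92 m

A = π r² = π × 0.875² = 2.4053 mm².
Length = 40.7 cm³ / 2.4053 mm² = 40700 / 2.4053 = 16920.97 mm = 16.92 m.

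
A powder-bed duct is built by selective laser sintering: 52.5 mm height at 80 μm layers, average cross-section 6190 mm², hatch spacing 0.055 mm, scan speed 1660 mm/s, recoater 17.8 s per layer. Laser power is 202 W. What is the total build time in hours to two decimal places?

15.62 hours

Layer count = ceil(52.5 / 0.08) = 657.
Hatch length per layer = 6190 / 0.055, so 112545.5 mm.
Laser time per layer = 112545.5 / 1660 = 67.7985 s.
Per-layer time = 67.7985 + 17.8, so 85.5985 s.
Build time = 657 × 85.5985 = 56238.2145 s = 15.62 hours.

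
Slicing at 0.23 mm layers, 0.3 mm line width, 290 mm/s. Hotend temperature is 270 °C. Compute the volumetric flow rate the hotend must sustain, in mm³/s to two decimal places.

20.01

Extrusion cross-section = 0.23 × 0.3, so 0.069 mm².
Q = v·A = 290 × 0.069 = 20.01 mm³/s.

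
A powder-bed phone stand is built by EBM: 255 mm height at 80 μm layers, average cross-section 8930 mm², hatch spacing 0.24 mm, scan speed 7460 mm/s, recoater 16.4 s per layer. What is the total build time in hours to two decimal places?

Number of layers: 255 / 0.08 → 3188 (rounded up).
Hatch length per layer = 8930 / 0.24 = 37208.3 mm.
Beam time per layer = 37208.3 / 7460, so 4.9877 s.
Per-layer time: 4.9877 + 16.4 → 21.3877 s.
3188 layers × 21.3877 s/layer = 68183.9876 s, i.e. 18.94 hours.

18.94 hours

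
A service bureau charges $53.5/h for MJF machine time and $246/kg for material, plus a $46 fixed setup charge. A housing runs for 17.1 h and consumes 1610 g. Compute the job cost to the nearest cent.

$1356.91

Machine cost = 53.5 × 17.1 = $914.85.
Material charge = 246 × 1610/1000, so $396.06.
Adding setup: 914.85 + 396.06 + 46 → $1356.91.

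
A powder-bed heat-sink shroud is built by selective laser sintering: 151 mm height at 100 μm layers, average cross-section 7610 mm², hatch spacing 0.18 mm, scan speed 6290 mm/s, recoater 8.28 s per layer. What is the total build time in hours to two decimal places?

Layer count = ceil(151 / 0.1) = 1510.
Per-layer scan distance = 7610 / 0.18 = 42277.8 mm.
Laser time per layer: 42277.8 / 6290 → 6.7214 s.
Layer cycle = 6.7214 + 8.28 = 15.0014 s.
Total: 1510 × 15.0014 s = 22652.114 s → 6.29 hours.

6.29 hours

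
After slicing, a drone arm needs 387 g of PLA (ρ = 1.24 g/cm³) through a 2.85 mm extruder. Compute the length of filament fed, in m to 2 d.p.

48.92 m

Volume = 387 g / 1.24 g·cm⁻³ = 312.0968 cm³ = 312096.8 mm³.
Filament cross-section = π × (2.85/2)² = 6.3794 mm².
L = V/A = 312096.8/6.3794 = 48922.59 mm → 48.92 m.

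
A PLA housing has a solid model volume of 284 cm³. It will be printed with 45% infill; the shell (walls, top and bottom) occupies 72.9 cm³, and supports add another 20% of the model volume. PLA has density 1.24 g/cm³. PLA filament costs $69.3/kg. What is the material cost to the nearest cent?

$19.31

Interior volume = 284 − 72.9 = 211.1 cm³.
Deposited infill: 0.45 × 211.1 → 94.995 cm³.
Support = 0.20 × 284, so 56.8 cm³.
Deposited volume = 72.9 + 94.995 + 56.8, so 224.695 cm³.
Mass = 224.695 × 1.24 = 278.6218 g.
At $69.3/kg: 278.6218/1000 × 69.3 = $19.31.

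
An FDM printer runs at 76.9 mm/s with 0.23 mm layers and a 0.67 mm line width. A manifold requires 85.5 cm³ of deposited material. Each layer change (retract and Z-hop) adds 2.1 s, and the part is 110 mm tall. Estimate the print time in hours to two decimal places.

Bead cross-section = 0.23 × 0.67, so 0.1541 mm².
Path length: 85500 mm³ / 0.1541 mm² → 554834.5 mm.
Extrusion time: 554834.5 / 76.9 → 7215 s.
Number of layers: 110 / 0.23 → 479 (rounded up).
Layer-change overhead: 479 × 2.1 → 1005.9 s.
Altogether 7215 + 1005.9 = 8220.9 s, i.e. 2.28 hours.

2.28 hours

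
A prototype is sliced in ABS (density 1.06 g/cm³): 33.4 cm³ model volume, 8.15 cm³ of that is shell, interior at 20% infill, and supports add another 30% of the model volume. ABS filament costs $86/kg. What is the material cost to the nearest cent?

$2.12

Interior volume: 33.4 − 8.15 → 25.25 cm³.
Infill deposited: 0.20 × 25.25 → 5.05 cm³.
Support = 0.30 × 33.4 = 10.02 cm³.
Total printed volume = 8.15 + 5.05 + 10.02, so 23.22 cm³.
Mass = 23.22 × 1.06 = 24.6132 g.
Cost = 24.6132 g / 1000 × $86/kg = $2.12.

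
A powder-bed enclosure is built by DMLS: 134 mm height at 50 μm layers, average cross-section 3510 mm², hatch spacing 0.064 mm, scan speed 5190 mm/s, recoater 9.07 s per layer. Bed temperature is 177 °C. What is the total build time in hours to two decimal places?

Number of layers: 134 / 0.05 → 2680 (rounded up).
Hatch length per layer = 3510 / 0.064, so 54843.8 mm.
Per-layer scan time: 54843.8 / 5190 → 10.5672 s.
Layer cycle: 10.5672 + 9.07 → 19.6372 s.
Total: 2680 × 19.6372 s = 52627.696 s → 14.62 hours.

14.62 hours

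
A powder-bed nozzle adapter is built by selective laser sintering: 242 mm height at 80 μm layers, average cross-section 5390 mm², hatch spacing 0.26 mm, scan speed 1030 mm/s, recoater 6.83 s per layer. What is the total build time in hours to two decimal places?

22.65 hours

Layer count = ceil(242 / 0.08) = 3025.
Scan path per layer = 5390 / 0.26, so 20730.8 mm.
Laser time per layer = 20730.8 / 1030, so 20.127 s.
Layer cycle: 20.127 + 6.83 → 26.957 s.
Build time = 3025 × 26.957 = 81544.925 s = 22.65 hours.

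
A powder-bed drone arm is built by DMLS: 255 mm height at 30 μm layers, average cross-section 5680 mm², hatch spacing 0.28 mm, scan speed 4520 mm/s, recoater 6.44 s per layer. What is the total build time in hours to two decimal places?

Layer count = ceil(255 / 0.03) = 8500.
Scan path per layer: 5680 / 0.28 → 20285.7 mm.
Scan time per layer = 20285.7 / 4520 = 4.488 s.
Per-layer time = 4.488 + 6.44 = 10.928 s.
8500 layers × 10.928 s/layer = 92888 s, i.e. 25.80 hours.

25.80 hours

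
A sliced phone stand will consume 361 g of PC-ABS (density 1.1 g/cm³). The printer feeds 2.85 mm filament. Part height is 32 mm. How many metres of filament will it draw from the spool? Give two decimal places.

51.44 m

Extruded volume: 361/1.1 = 328.1818 cm³ (328181.8 mm³).
Filament cross-section = π × (2.85/2)² = 6.3794 mm².
L = V/A = 328181.8/6.3794 = 51443.99 mm → 51.44 m.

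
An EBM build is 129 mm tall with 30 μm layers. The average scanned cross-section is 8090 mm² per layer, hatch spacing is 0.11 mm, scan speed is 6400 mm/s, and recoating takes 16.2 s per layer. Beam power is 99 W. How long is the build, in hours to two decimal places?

Layers = ⌈129/0.03⌉ = 4300.
Scan path per layer = 8090 / 0.11 = 73545.5 mm.
Beam time per layer: 73545.5 / 6400 → 11.4915 s.
Layer cycle = 11.4915 + 16.2 = 27.6915 s.
Total: 4300 × 27.6915 s = 119073.45 s → 33.08 hours.

33.08 hours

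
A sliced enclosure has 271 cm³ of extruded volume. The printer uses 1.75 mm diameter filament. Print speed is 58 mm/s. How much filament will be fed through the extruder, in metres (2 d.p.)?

A = π r² = π × 0.875² = 2.4053 mm².
Length = 271 cm³ / 2.4053 mm² = 271000 / 2.4053 = 112667.86 mm = 112.67 m.

112.67 m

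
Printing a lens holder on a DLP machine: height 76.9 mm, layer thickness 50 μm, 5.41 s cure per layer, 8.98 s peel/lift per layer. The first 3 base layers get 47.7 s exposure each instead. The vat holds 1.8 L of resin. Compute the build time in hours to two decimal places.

6.18 hours

Number of layers: 76.9 / 0.05 → 1538 (rounded up).
Base layers: 3 × (47.7 + 8.98) → 170.04 s.
Regular layers = 1535 × (5.41 + 8.98) = 22088.65 s.
Total = 170.04 + 22088.65 = 22258.69 s = 6.18 hours.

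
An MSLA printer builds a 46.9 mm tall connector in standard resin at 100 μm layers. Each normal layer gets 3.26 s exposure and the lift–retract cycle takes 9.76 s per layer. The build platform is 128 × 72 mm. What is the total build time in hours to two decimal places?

1.70 hours

Layers = ⌈46.9/0.1⌉ = 469.
Each layer takes = 3.26 + 9.76, so 13.02 s.
Total = 469 × 13.02 = 6106.38 s = 1.70 hours.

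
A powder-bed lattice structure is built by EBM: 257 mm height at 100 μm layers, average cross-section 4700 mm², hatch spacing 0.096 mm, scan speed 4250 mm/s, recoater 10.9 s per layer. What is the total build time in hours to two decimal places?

16.01 hours

Layer count = ceil(257 / 0.1) = 2570.
Hatch length per layer = 4700 / 0.096 = 48958.3 mm.
Per-layer scan time: 48958.3 / 4250 → 11.5196 s.
Time per layer = 11.5196 + 10.9, so 22.4196 s.
Total: 2570 × 22.4196 s = 57618.372 s → 16.01 hours.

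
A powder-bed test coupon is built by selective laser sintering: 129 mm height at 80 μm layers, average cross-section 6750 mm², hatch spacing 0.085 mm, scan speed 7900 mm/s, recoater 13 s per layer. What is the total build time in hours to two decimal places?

10.33 hours

Layer count = ceil(129 / 0.08) = 1613.
Scan path per layer = 6750 / 0.085, so 79411.8 mm.
Laser time per layer: 79411.8 / 7900 → 10.0521 s.
Time per layer = 10.0521 + 13, so 23.0521 s.
Build time = 1613 × 23.0521 = 37183.0373 s = 10.33 hours.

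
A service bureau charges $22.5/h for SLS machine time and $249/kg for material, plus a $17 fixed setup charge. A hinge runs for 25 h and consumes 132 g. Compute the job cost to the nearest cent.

Machine-time cost: 22.5 × 25 → $562.50.
Material cost: 249 × 132/1000 → $32.868.
Total = 562.50 + 32.868 + 17 = 612.368 ≈ $612.37.

$612.37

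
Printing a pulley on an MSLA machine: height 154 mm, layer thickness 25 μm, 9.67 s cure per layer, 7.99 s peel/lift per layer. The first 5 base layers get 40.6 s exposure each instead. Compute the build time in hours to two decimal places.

Number of layers: 154 / 0.025 → 6160 (rounded up).
Base layers: 5 × (40.6 + 7.99) → 242.95 s.
Regular layers = 6155 × (9.67 + 7.99), so 108697.3 s.
Sum: 242.95 + 108697.3 = 108940.25 s → 30.26 hours.

30.26 hours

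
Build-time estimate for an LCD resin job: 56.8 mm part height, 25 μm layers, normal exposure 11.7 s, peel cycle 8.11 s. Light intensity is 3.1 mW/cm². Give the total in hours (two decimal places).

Layer count = ceil(56.8 / 0.025) = 2272.
Each layer takes = 11.7 + 8.11, so 19.81 s.
Total = 2272 × 19.81 = 45008.32 s = 12.50 hours.

12.50 hours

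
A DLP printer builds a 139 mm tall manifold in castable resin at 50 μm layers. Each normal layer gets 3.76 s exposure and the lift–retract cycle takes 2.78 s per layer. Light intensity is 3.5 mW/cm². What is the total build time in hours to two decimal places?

5.05 hours

Layer count = ceil(139 / 0.05) = 2780.
Cycle time = 3.76 + 2.78 = 6.54 s.
Total = 2780 × 6.54 = 18181.2 s = 5.05 hours.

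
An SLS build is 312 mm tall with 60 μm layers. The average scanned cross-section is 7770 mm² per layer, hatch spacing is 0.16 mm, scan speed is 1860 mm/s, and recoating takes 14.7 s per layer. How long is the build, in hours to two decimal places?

Number of layers: 312 / 0.06 → 5200 (rounded up).
Hatch length per layer = 7770 / 0.16 = 48562.5 mm.
Per-layer scan time: 48562.5 / 1860 → 26.1089 s.
Layer cycle: 26.1089 + 14.7 → 40.8089 s.
5200 layers × 40.8089 s/layer = 212206.28 s, i.e. 58.95 hours.

58.95 hours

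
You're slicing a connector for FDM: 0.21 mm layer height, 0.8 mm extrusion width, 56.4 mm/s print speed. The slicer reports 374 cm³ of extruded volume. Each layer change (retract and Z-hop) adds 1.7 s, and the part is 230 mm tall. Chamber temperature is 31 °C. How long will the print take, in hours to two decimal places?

Extrusion cross-section = 0.21 × 0.8, so 0.168 mm².
Toolpath length = 374 cm³ / 0.168 mm² = 374000 / 0.168 = 2226190.5 mm.
Time extruding = 2226190.5 / 56.4, so 39471.5 s.
Number of layers: 230 / 0.21 → 1096 (rounded up).
Layer-change overhead = 1096 × 1.7 = 1863.2 s.
Total = 39471.5 + 1863.2 = 41334.7 s = 11.48 hours.

11.48 hours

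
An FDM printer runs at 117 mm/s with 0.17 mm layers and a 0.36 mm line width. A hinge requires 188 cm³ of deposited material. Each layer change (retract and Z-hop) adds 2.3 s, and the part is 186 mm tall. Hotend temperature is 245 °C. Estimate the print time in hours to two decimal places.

7.99 hours

Bead cross-section = 0.17 × 0.36 = 0.0612 mm².
Total extruded path = 188000/0.0612 = 3071895.4 mm.
Extrusion time = 3071895.4 / 117 = 26255.5 s.
Number of layers: 186 / 0.17 → 1095 (rounded up).
Layer-change overhead = 1095 × 2.3 = 2518.5 s.
Total = 26255.5 + 2518.5 = 28774 s = 7.99 hours.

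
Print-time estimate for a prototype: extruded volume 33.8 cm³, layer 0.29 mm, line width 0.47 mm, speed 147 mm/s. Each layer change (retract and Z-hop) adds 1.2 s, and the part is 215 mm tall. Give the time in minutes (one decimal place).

Bead cross-section = 0.29 × 0.47 = 0.1363 mm².
Total extruded path = 33800/0.1363 = 247982.4 mm.
Print-move time: 247982.4 / 147 → 1687 s.
Number of layers: 215 / 0.29 → 742 (rounded up).
Non-print overhead = 742 × 1.2 = 890.4 s.
Total = 1687 + 890.4 = 2577.4 s = 43.0 minutes.

43.0 minutes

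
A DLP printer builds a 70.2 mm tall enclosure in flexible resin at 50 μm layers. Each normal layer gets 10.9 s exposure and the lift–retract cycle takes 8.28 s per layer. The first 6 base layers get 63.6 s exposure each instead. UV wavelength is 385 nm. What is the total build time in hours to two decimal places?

Number of layers: 70.2 / 0.05 → 1404 (rounded up).
Burn-in layers = 6 × (63.6 + 8.28), so 431.28 s.
Remaining layers: 1398 × (10.9 + 8.28) → 26813.64 s.
Sum: 431.28 + 26813.64 = 27244.92 s → 7.57 hours.

7.57 hours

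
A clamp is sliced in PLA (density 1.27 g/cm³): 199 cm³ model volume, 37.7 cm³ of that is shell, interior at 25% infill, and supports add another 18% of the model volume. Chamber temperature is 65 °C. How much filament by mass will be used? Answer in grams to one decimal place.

144.6 g

Interior volume = 199 − 37.7, so 161.3 cm³.
Deposited infill = 0.25 × 161.3, so 40.325 cm³.
Support = 0.18 × 199, so 35.82 cm³.
Deposited volume = 37.7 + 40.325 + 35.82, so 113.845 cm³.
Mass = 113.845 × 1.27, so 144.58315 g.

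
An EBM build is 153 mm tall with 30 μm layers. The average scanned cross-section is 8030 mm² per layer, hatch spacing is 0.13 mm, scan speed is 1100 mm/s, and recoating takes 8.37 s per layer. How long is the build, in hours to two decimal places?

91.41 hours

Number of layers: 153 / 0.03 → 5100 (rounded up).
Hatch length per layer = 8030 / 0.13 = 61769.2 mm.
Per-layer scan time: 61769.2 / 1100 → 56.1538 s.
Layer cycle = 56.1538 + 8.37, so 64.5238 s.
Total: 5100 × 64.5238 s = 329071.38 s → 91.41 hours.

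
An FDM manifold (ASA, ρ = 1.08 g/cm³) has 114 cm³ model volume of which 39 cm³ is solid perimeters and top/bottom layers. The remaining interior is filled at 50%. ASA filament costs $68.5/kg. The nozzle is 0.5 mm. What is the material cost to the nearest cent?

$5.66

Volume inside the shell = 114 − 39, so 75 cm³.
Deposited infill: 0.50 × 75 → 37.5 cm³.
Total printed volume = 39 + 37.5, so 76.5 cm³.
Mass = 76.5 × 1.08, so 82.62 g.
Cost = 82.62 g / 1000 × $68.5/kg = $5.66.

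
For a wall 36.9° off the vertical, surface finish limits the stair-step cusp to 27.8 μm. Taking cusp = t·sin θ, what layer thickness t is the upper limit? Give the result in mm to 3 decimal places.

0.046 mm

Layer height = cusp / sin(36.9°) = 0.0278 / 0.6004 = 0.046 mm.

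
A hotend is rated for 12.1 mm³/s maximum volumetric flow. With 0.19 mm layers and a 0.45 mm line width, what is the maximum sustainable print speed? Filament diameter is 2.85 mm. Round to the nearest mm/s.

142 mm/s

Bead cross-section = 0.19 × 0.45, so 0.0855 mm².
v_max = Q/A = 12.1/0.0855 = 141.52 mm/s → 142 mm/s.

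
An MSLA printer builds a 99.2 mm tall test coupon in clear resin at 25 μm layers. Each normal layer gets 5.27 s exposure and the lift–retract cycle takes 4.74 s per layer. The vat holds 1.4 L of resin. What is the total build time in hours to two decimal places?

Layer count = ceil(99.2 / 0.025) = 3968.
Cycle time = 5.27 + 4.74 = 10.01 s.
Build time: 3968 × 10.01 s = 39719.68 s, i.e. 11.03 hours.

11.03 hours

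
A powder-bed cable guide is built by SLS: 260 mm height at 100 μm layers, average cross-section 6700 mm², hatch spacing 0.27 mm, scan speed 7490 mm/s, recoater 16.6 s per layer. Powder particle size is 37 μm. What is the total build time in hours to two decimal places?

14.38 hours

Layers = ⌈260/0.1⌉ = 2600.
Hatch length per layer = 6700 / 0.27 = 24814.8 mm.
Laser time per layer: 24814.8 / 7490 → 3.3131 s.
Time per layer = 3.3131 + 16.6 = 19.9131 s.
Build time = 2600 × 19.9131 = 51774.06 s = 14.38 hours.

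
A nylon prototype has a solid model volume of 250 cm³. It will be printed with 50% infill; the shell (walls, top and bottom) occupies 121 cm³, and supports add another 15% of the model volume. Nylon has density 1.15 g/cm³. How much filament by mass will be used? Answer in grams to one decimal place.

256.5 g

Volume inside the shell: 250 − 121 → 129 cm³.
Infill deposited = 0.50 × 129, so 64.5 cm³.
Support = 0.15 × 250, so 37.5 cm³.
Deposited volume = 121 + 64.5 + 37.5 = 223 cm³.
Mass: 223 × 1.15 → 256.45 g.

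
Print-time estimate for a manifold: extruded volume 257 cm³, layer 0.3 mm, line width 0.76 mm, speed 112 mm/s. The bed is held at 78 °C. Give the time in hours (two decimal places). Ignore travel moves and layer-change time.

Bead cross-section = 0.3 × 0.76 = 0.228 mm².
Total extruded path = 257000/0.228 = 1127193 mm.
Extrusion time = 1127193 / 112 = 10064.2 s.
Converting: 10064.2 s = 2.80 hours.

2.80 hours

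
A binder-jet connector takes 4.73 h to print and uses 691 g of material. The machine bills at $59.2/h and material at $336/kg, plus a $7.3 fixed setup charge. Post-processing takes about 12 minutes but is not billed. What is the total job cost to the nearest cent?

$519.49

Machine-time cost = 59.2 × 4.73, so $280.016.
Feedstock cost = 336 × 691/1000, so $232.176.
Total = 280.016 + 232.176 + 7.3 = 519.492 ≈ $519.49.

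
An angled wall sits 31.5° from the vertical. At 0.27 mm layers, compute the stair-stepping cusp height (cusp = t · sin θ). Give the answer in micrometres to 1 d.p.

Cusp = layer height × sin(31.5°) = 0.27 × 0.5225 = 0.141075 mm = 141.1 μm.

141.1 μm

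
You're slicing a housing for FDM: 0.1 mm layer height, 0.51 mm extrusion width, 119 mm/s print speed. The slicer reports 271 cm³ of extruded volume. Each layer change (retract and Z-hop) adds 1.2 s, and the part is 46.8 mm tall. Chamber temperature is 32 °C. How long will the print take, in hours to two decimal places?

12.56 hours

Extrusion cross-section = 0.1 × 0.51 = 0.051 mm².
Total extruded path = 271000/0.051 = 5313725.5 mm.
Time extruding = 5313725.5 / 119, so 44653.2 s.
Layer count = ceil(46.8 / 0.1) = 468.
Layer-change overhead = 468 × 1.2, so 561.6 s.
Total = 44653.2 + 561.6 = 45214.8 s = 12.56 hours.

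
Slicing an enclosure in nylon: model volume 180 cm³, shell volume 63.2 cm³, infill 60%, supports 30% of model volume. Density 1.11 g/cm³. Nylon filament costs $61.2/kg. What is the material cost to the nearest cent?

$12.72

Interior volume = 180 − 63.2, so 116.8 cm³.
Infill volume = 0.60 × 116.8, so 70.08 cm³.
Support = 0.30 × 180, so 54 cm³.
Deposited volume = 63.2 + 70.08 + 54 = 187.28 cm³.
Mass = 187.28 × 1.11 = 207.8808 g.
Cost = 207.8808 g / 1000 × $61.2/kg = $12.72.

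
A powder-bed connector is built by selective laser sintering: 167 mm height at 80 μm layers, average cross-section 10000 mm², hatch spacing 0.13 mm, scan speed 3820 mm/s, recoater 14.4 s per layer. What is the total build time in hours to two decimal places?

Layers = ⌈167/0.08⌉ = 2088.
Scan path per layer = 10000 / 0.13, so 76923.1 mm.
Scan time per layer: 76923.1 / 3820 → 20.1369 s.
Layer cycle = 20.1369 + 14.4, so 34.5369 s.
2088 layers × 34.5369 s/layer = 72113.0472 s, i.e. 20.03 hours.

20.03 hours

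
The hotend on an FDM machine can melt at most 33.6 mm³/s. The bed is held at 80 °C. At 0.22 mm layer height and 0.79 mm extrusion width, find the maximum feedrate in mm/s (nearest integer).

Extrusion cross-section: 0.22 × 0.79 → 0.1738 mm².
v_max = Q/A = 33.6/0.1738 = 193.33 mm/s → 193 mm/s.

193 mm/s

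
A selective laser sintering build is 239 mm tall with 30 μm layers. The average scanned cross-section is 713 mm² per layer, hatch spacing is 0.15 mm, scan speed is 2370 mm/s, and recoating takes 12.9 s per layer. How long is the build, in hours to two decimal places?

32.99 hours

Layer count = ceil(239 / 0.03) = 7967.
Scan path per layer = 713 / 0.15 = 4753.3 mm.
Laser time per layer = 4753.3 / 2370 = 2.0056 s.
Time per layer = 2.0056 + 12.9, so 14.9056 s.
7967 layers × 14.9056 s/layer = 118752.9152 s, i.e. 32.99 hours.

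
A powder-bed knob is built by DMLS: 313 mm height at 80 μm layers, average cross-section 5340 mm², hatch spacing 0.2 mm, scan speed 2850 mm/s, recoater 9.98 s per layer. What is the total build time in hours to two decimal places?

21.03 hours

Number of layers: 313 / 0.08 → 3913 (rounded up).
Per-layer scan distance = 5340 / 0.2 = 26700 mm.
Scan time per layer: 26700 / 2850 → 9.3684 s.
Per-layer time: 9.3684 + 9.98 → 19.3484 s.
3913 layers × 19.3484 s/layer = 75710.2892 s, i.e. 21.03 hours.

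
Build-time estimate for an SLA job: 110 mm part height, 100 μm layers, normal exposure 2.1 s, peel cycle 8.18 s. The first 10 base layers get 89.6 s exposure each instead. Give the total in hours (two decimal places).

3.38 hours

Layer count = ceil(110 / 0.1) = 1100.
Bottom layers = 10 × (89.6 + 8.18) = 977.8 s.
Remaining layers = 1090 × (2.1 + 8.18), so 11205.2 s.
Total = 977.8 + 11205.2 = 12183 s = 3.38 hours.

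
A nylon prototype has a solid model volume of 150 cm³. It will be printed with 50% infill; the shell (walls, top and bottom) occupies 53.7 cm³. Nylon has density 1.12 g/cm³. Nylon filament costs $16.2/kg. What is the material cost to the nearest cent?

$1.85

Volume inside the shell: 150 − 53.7 → 96.3 cm³.
Deposited infill: 0.50 × 96.3 → 48.15 cm³.
Deposited volume = 53.7 + 48.15, so 101.85 cm³.
Mass = 101.85 × 1.12, so 114.072 g.
At $16.2/kg: 114.072/1000 × 16.2 = $1.85.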